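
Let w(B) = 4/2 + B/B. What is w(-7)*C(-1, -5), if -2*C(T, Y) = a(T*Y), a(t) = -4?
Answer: 6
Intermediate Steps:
C(T, Y) = 2 (C(T, Y) = -1/2*(-4) = 2)
w(B) = 3 (w(B) = 4*(1/2) + 1 = 2 + 1 = 3)
w(-7)*C(-1, -5) = 3*2 = 6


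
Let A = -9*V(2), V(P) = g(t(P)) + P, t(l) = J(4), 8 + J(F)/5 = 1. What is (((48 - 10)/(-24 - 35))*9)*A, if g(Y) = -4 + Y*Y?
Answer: 3764394/59 ≈ 63803.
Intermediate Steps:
J(F) = -35 (J(F) = -40 + 5*1 = -40 + 5 = -35)
t(l) = -35
g(Y) = -4 + Y**2
V(P) = 1221 + P (V(P) = (-4 + (-35)**2) + P = (-4 + 1225) + P = 1221 + P)
A = -11007 (A = -9*(1221 + 2) = -9*1223 = -11007)
(((48 - 10)/(-24 - 35))*9)*A = (((48 - 10)/(-24 - 35))*9)*(-11007) = ((38/(-59))*9)*(-11007) = ((38*(-1/59))*9)*(-11007) = -38/59*9*(-11007) = -342/59*(-11007) = 3764394/59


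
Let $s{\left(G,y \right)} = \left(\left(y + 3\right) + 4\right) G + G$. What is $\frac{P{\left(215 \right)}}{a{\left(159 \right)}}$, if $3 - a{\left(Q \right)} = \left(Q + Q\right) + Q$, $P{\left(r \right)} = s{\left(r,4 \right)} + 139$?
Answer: $- \frac{2719}{474} \approx -5.7363$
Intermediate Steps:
$s{\left(G,y \right)} = G + G \left(7 + y\right)$ ($s{\left(G,y \right)} = \left(\left(3 + y\right) + 4\right) G + G = \left(7 + y\right) G + G = G \left(7 + y\right) + G = G + G \left(7 + y\right)$)
$P{\left(r \right)} = 139 + 12 r$ ($P{\left(r \right)} = r \left(8 + 4\right) + 139 = r 12 + 139 = 12 r + 139 = 139 + 12 r$)
$a{\left(Q \right)} = 3 - 3 Q$ ($a{\left(Q \right)} = 3 - \left(\left(Q + Q\right) + Q\right) = 3 - \left(2 Q + Q\right) = 3 - 3 Q$)
$\frac{P{\left(215 \right)}}{a{\left(159 \right)}} = \frac{139 + 12 \cdot 215}{3 - 477} = \frac{139 + 2580}{3 - 477} = \frac{2719}{-474} = 2719 \left(- \frac{1}{474}\right) = - \frac{2719}{474}$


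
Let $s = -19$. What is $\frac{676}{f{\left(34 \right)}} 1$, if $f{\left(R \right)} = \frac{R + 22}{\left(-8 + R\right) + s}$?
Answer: $\frac{169}{2} \approx 84.5$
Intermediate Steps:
$f{\left(R \right)} = \frac{22 + R}{-27 + R}$ ($f{\left(R \right)} = \frac{R + 22}{\left(-8 + R\right) - 19} = \frac{22 + R}{-27 + R}$)
$\frac{676}{f{\left(34 \right)}} 1 = \frac{676}{\frac{1}{-27 + 34} \left(22 + 34\right)} 1 = \frac{676}{\frac{1}{7} \cdot 56} \cdot 1 = \frac{676}{8} \cdot 1 = 676 \cdot \frac{1}{8} \cdot 1 = \frac{169}{2} \cdot 1 = \frac{169}{2}$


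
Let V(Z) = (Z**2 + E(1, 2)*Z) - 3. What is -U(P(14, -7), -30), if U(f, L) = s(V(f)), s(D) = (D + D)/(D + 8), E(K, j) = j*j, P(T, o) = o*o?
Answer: -2594/1301 ≈ -1.9939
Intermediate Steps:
P(T, o) = o**2
E(K, j) = j**2
V(Z) = -3 + Z**2 + 4*Z (V(Z) = (Z**2 + 2**2*Z) - 3 = (Z**2 + 4*Z) - 3 = -3 + Z**2 + 4*Z)
s(D) = 2*D/(8 + D) (s(D) = (2*D)/(8 + D) = 2*D/(8 + D))
U(f, L) = 2*(-3 + f**2 + 4*f)/(5 + f**2 + 4*f) (U(f, L) = 2*(-3 + f**2 + 4*f)/(8 + (-3 + f**2 + 4*f)) = 2*(-3 + f**2 + 4*f)/(5 + f**2 + 4*f))
-U(P(14, -7), -30) = -2*(-3 + ((-7)**2)**2 + 4*(-7)**2)/(5 + ((-7)**2)**2 + 4*(-7)**2) = -2*(-3 + 49**2 + 4*49)/(5 + 49**2 + 4*49) = -2*(-3 + 2401 + 196)/(5 + 2401 + 196) = -2*2594/2602 = -1*2594/1301 = -2594/1301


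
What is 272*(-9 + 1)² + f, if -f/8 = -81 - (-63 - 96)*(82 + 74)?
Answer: -180376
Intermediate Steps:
f = -197784 (f = -8*(-81 - (-63 - 96)*(82 + 74)) = -8*(-81 - (-159)*156) = -8*(-81 - 1*(-24804)) = -8*(-81 + 24804) = -8*24723 = -197784)
272*(-9 + 1)² + f = 272*(-9 + 1)² - 197784 = 272*(-8)² - 197784 = 272*64 - 197784 = 17408 - 197784 = -180376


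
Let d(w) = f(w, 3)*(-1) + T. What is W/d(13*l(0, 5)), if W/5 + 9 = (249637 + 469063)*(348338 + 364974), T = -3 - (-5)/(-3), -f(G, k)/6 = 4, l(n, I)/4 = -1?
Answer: 7689860015865/58 ≈ 1.3258e+11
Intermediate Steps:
l(n, I) = -4 (l(n, I) = 4*(-1) = -4)
f(G, k) = -24 (f(G, k) = -6*4 = -24)
T = -14/3 (T = -3 - (-5)*(-1)/3 = -3 - 1*5/3 = -3 - 5/3 = -14/3 ≈ -4.6667)
d(w) = 58/3 (d(w) = -24*(-1) - 14/3 = 24 - 14/3 = 58/3)
W = 2563286671955 (W = -45 + 5*((249637 + 469063)*(348338 + 364974)) = -45 + 5*(718700*713312) = -45 + 5*512657334400 = -45 + 2563286672000 = 2563286671955)
W/d(13*l(0, 5)) = 2563286671955/(58/3) = 2563286671955*(3/58) = 7689860015865/58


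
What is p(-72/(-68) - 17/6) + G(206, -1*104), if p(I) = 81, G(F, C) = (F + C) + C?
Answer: 79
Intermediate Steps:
G(F, C) = F + 2*C (G(F, C) = (C + F) + C = F + 2*C)
p(-72/(-68) - 17/6) + G(206, -1*104) = 81 + (206 + 2*(-1*104)) = 81 + (206 + 2*(-104)) = 81 + (206 - 208) = 81 - 2 = 79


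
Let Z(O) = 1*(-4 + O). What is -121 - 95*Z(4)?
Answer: -121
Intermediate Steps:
Z(O) = -4 + O
-121 - 95*Z(4) = -121 - 95*(-4 + 4) = -121 - 95*0 = -121 + 0 = -121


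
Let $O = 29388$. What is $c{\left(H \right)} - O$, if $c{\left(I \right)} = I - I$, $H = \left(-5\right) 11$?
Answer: $-29388$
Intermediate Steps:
$H = -55$
$c{\left(I \right)} = 0$
$c{\left(H \right)} - O = 0 - 29388 = -29388$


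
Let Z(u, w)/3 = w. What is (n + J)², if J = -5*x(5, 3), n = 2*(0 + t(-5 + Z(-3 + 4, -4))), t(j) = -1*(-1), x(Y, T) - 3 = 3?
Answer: 784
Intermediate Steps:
x(Y, T) = 6 (x(Y, T) = 3 + 3 = 6)
Z(u, w) = 3*w
t(j) = 1
n = 2 (n = 2*(0 + 1) = 2*1 = 2)
J = -30 (J = -5*6 = -30)
(n + J)² = (2 - 30)² = (-28)² = 784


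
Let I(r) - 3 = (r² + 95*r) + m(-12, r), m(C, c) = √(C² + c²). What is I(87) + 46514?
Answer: 62351 + 3*√857 ≈ 62439.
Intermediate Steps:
I(r) = 3 + r² + √(144 + r²) + 95*r (I(r) = 3 + ((r² + 95*r) + √((-12)² + r²)) = 3 + ((r² + 95*r) + √(144 + r²)) = 3 + (r² + √(144 + r²) + 95*r) = 3 + r² + √(144 + r²) + 95*r)
I(87) + 46514 = (3 + 87² + √(144 + 87²) + 95*87) + 46514 = (3 + 7569 + √(144 + 7569) + 8265) + 46514 = (3 + 7569 + √7713 + 8265) + 46514 = (3 + 7569 + 3*√857 + 8265) + 46514 = (15837 + 3*√857) + 46514 = 62351 + 3*√857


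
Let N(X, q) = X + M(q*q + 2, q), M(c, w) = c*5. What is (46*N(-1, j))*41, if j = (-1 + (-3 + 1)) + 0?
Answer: 101844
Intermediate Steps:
M(c, w) = 5*c
j = -3 (j = (-1 - 2) + 0 = -3 + 0 = -3)
N(X, q) = 10 + X + 5*q² (N(X, q) = X + 5*(q*q + 2) = X + 5*(q² + 2) = X + 5*(2 + q²) = X + (10 + 5*q²) = 10 + X + 5*q²)
(46*N(-1, j))*41 = (46*(10 - 1 + 5*(-3)²))*41 = (46*(10 - 1 + 5*9))*41 = (46*(10 - 1 + 45))*41 = (46*54)*41 = 2484*41 = 101844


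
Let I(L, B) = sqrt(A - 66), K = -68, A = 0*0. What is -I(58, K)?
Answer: -I*sqrt(66) ≈ -8.124*I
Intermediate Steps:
A = 0
I(L, B) = I*sqrt(66) (I(L, B) = sqrt(0 - 66) = sqrt(-66) = I*sqrt(66))
-I(58, K) = -I*sqrt(66)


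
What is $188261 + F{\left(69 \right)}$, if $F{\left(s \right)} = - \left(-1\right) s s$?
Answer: $193022$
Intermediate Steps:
$F{\left(s \right)} = s^{2}$ ($F{\left(s \right)} = s s = s^{2}$)
$188261 + F{\left(69 \right)} = 188261 + 69^{2} = 188261 + 4761 = 193022$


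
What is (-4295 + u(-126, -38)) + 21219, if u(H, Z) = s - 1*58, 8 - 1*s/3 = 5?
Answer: 16875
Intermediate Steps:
s = 9 (s = 24 - 3*5 = 24 - 15 = 9)
u(H, Z) = -49 (u(H, Z) = 9 - 1*58 = 9 - 58 = -49)
(-4295 + u(-126, -38)) + 21219 = (-4295 - 49) + 21219 = -4344 + 21219 = 16875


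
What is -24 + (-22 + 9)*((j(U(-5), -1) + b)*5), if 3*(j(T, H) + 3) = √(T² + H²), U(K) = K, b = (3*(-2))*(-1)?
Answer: -219 - 65*√26/3 ≈ -329.48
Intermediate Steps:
b = 6 (b = -6*(-1) = 6)
j(T, H) = -3 + √(H² + T²)/3 (j(T, H) = -3 + √(T² + H²)/3 = -3 + √(H² + T²)/3)
-24 + (-22 + 9)*((j(U(-5), -1) + b)*5) = -24 + (-22 + 9)*(((-3 + √((-1)² + (-5)²)/3) + 6)*5) = -24 - 13*((-3 + √(1 + 25)/3) + 6)*5 = -24 - 13*((-3 + √26/3) + 6)*5 = -24 - 13*(3 + √26/3)*5 = -24 - 13*(15 + 5*√26/3) = -24 + (-195 - 65*√26/3) = -219 - 65*√26/3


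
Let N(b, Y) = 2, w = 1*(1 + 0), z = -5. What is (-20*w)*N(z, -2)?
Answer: -40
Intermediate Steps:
w = 1 (w = 1*1 = 1)
(-20*w)*N(z, -2) = -20*1*2 = -20*2 = -40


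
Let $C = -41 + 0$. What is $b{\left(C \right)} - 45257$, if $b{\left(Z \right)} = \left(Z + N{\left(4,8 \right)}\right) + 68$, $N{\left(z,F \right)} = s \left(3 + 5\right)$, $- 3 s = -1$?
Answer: $- \frac{135682}{3} \approx -45227.0$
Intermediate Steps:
$s = \frac{1}{3}$ ($s = \left(- \frac{1}{3}\right) \left(-1\right) = \frac{1}{3} \approx 0.33333$)
$C = -41$
$N{\left(z,F \right)} = \frac{8}{3}$ ($N{\left(z,F \right)} = \frac{3 + 5}{3} = \frac{1}{3} \cdot 8 = \frac{8}{3}$)
$b{\left(Z \right)} = \frac{212}{3} + Z$ ($b{\left(Z \right)} = \left(Z + \frac{8}{3}\right) + 68 = \left(\frac{8}{3} + Z\right) + 68 = \frac{212}{3} + Z$)
$b{\left(C \right)} - 45257 = \left(\frac{212}{3} - 41\right) - 45257 = \frac{89}{3} - 45257 = - \frac{135682}{3}$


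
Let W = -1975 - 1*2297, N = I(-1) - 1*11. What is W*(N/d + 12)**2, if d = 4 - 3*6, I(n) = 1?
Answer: -33838512/49 ≈ -6.9058e+5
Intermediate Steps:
d = -14 (d = 4 - 18 = -14)
N = -10 (N = 1 - 1*11 = 1 - 11 = -10)
W = -4272 (W = -1975 - 2297 = -4272)
W*(N/d + 12)**2 = -4272*(-10/(-14) + 12)**2 = -4272*(-10*(-1/14) + 12)**2 = -4272*(5/7 + 12)**2 = -4272*(89/7)**2 = -4272*7921/49 = -33838512/49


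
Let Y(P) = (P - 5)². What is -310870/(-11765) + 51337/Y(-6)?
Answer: 11665365/25883 ≈ 450.70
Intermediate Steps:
Y(P) = (-5 + P)²
-310870/(-11765) + 51337/Y(-6) = -310870/(-11765) + 51337/((-5 - 6)²) = -310870*(-1/11765) + 51337/((-11)²) = 62174/2353 + 51337/121 = 62174/2353 + 51337*(1/121) = 62174/2353 + 4667/11 = 11665365/25883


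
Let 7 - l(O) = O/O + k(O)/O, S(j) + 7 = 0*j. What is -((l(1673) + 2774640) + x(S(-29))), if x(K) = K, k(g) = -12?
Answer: -4641971059/1673 ≈ -2.7746e+6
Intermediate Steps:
S(j) = -7 (S(j) = -7 + 0*j = -7 + 0 = -7)
l(O) = 6 + 12/O (l(O) = 7 - (O/O - 12/O) = 7 - (1 - 12/O) = 7 + (-1 + 12/O) = 6 + 12/O)
-((l(1673) + 2774640) + x(S(-29))) = -(((6 + 12/1673) + 2774640) - 7) = -((10050/1673 + 2774640) - 7) = -(4641982770/1673 - 7) = -1*4641971059/1673 = -4641971059/1673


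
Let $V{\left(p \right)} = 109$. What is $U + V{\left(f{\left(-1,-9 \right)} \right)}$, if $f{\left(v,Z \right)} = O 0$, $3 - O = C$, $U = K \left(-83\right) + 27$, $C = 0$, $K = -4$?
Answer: $468$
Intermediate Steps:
$U = 359$ ($U = \left(-4\right) \left(-83\right) + 27 = 332 + 27 = 359$)
$O = 3$ ($O = 3 - 0 = 3 + 0 = 3$)
$f{\left(v,Z \right)} = 0$ ($f{\left(v,Z \right)} = 3 \cdot 0 = 0$)
$U + V{\left(f{\left(-1,-9 \right)} \right)} = 359 + 109 = 468$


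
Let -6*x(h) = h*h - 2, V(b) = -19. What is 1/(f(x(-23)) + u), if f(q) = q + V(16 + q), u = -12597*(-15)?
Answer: 6/1133089 ≈ 5.2953e-6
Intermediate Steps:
u = 188955
x(h) = ⅓ - h²/6 (x(h) = -(h*h - 2)/6 = -(h² - 2)/6 = -(-2 + h²)/6 = ⅓ - h²/6)
f(q) = -19 + q (f(q) = q - 19 = -19 + q)
1/(f(x(-23)) + u) = 1/((-19 + (⅓ - ⅙*(-23)²)) + 188955) = 1/((-19 + (⅓ - ⅙*529)) + 188955) = 1/((-19 + (⅓ - 529/6)) + 188955) = 1/((-19 - 527/6) + 188955) = 1/(-641/6 + 188955) = 1/(1133089/6) = 6/1133089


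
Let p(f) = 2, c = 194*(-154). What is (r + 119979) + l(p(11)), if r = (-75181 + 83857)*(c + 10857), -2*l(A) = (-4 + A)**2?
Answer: -164888867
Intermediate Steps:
c = -29876
l(A) = -(-4 + A)**2/2
r = -165008844 (r = (-75181 + 83857)*(-29876 + 10857) = 8676*(-19019) = -165008844)
(r + 119979) + l(p(11)) = (-165008844 + 119979) - (-4 + 2)**2/2 = -164888865 - 1/2*(-2)**2 = -164888865 - 1/2*4 = -164888865 - 2 = -164888867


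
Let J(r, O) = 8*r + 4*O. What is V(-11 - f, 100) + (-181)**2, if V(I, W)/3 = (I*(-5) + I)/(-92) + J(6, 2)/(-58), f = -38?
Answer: 21852004/667 ≈ 32762.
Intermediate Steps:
J(r, O) = 4*O + 8*r
V(I, W) = -84/29 + 3*I/23 (V(I, W) = 3*((I*(-5) + I)/(-92) + (4*2 + 8*6)/(-58)) = 3*((-5*I + I)*(-1/92) + (8 + 48)*(-1/58)) = 3*(-4*I*(-1/92) + 56*(-1/58)) = 3*(I/23 - 28/29) = 3*(-28/29 + I/23) = -84/29 + 3*I/23)
V(-11 - f, 100) + (-181)**2 = (-84/29 + 3*(-11 - 1*(-38))/23) + (-181)**2 = (-84/29 + 3*(-11 + 38)/23) + 32761 = (-84/29 + (3/23)*27) + 32761 = (-84/29 + 81/23) + 32761 = 417/667 + 32761 = 21852004/667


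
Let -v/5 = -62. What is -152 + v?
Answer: 158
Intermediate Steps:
v = 310 (v = -5*(-62) = 310)
-152 + v = -152 + 310 = 158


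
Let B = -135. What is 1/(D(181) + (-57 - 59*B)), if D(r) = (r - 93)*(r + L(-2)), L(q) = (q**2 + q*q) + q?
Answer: 1/24364 ≈ 4.1044e-5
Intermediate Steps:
L(q) = q + 2*q**2 (L(q) = (q**2 + q**2) + q = 2*q**2 + q = q + 2*q**2)
D(r) = (-93 + r)*(6 + r) (D(r) = (r - 93)*(r - 2*(1 + 2*(-2))) = (-93 + r)*(r - 2*(1 - 4)) = (-93 + r)*(r - 2*(-3)) = (-93 + r)*(r + 6) = (-93 + r)*(6 + r))
1/(D(181) + (-57 - 59*B)) = 1/((-558 + 181**2 - 87*181) + (-57 - 59*(-135))) = 1/((-558 + 32761 - 15747) + (-57 + 7965)) = 1/(16456 + 7908) = 1/24364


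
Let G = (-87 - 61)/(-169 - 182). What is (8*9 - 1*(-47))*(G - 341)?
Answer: -14225617/351 ≈ -40529.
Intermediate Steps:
G = 148/351 (G = -148/(-351) = -148*(-1/351) = 148/351 ≈ 0.42165)
(8*9 - 1*(-47))*(G - 341) = (8*9 - 1*(-47))*(148/351 - 341) = (72 + 47)*(-119543/351) = 119*(-119543/351) = -14225617/351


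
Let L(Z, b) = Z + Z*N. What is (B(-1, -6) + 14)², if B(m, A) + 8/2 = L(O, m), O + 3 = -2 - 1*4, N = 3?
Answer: 676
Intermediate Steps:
O = -9 (O = -3 + (-2 - 1*4) = -3 + (-2 - 4) = -3 - 6 = -9)
L(Z, b) = 4*Z (L(Z, b) = Z + Z*3 = Z + 3*Z = 4*Z)
B(m, A) = -40 (B(m, A) = -4 + 4*(-9) = -4 - 36 = -40)
(B(-1, -6) + 14)² = (-40 + 14)² = (-26)² = 676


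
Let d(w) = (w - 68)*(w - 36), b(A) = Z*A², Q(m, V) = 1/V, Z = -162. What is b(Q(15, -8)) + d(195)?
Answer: 646095/32 ≈ 20190.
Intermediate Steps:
b(A) = -162*A²
d(w) = (-68 + w)*(-36 + w)
b(Q(15, -8)) + d(195) = -162*(1/(-8))² + (2448 + 195² - 104*195) = -162*(-⅛)² + (2448 + 38025 - 20280) = -162*1/64 + 20193 = -81/32 + 20193 = 646095/32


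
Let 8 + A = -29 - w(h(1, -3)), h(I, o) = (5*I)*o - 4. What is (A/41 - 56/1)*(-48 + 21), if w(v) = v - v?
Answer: 62991/41 ≈ 1536.4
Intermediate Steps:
h(I, o) = -4 + 5*I*o (h(I, o) = 5*I*o - 4 = -4 + 5*I*o)
w(v) = 0
A = -37 (A = -8 + (-29 - 1*0) = -8 + (-29 + 0) = -8 - 29 = -37)
(A/41 - 56/1)*(-48 + 21) = (-37/41 - 56/1)*(-48 + 21) = (-37*1/41 - 56*1)*(-27) = (-37/41 - 56)*(-27) = -2333/41*(-27) = 62991/41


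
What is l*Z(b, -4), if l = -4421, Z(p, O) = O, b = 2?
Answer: 17684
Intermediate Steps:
l*Z(b, -4) = -4421*(-4) = 17684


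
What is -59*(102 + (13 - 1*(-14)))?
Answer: -7611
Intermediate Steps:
-59*(102 + (13 - 1*(-14))) = -59*(102 + (13 + 14)) = -59*(102 + 27) = -59*129 = -7611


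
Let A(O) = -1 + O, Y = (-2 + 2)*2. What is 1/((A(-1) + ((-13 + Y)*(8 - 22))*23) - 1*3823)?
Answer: 1/361 ≈ 0.0027701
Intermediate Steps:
Y = 0 (Y = 0*2 = 0)
1/((A(-1) + ((-13 + Y)*(8 - 22))*23) - 1*3823) = 1/(((-1 - 1) + ((-13 + 0)*(8 - 22))*23) - 1*3823) = 1/((-2 - 13*(-14)*23) - 3823) = 1/((-2 + 182*23) - 3823) = 1/((-2 + 4186) - 3823) = 1/(4184 - 3823) = 1/361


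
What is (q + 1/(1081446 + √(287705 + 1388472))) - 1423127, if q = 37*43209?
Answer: 205375391987898280/1169523774739 - √1676177/1169523774739 ≈ 1.7561e+5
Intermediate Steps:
q = 1598733
(q + 1/(1081446 + √(287705 + 1388472))) - 1423127 = (1598733 + 1/(1081446 + √(287705 + 1388472))) - 1423127 = (1598733 + 1/(1081446 + √1676177)) - 1423127 = 175606 + 1/(1081446 + √1676177)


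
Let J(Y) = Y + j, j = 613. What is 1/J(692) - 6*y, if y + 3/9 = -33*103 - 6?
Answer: 26663761/1305 ≈ 20432.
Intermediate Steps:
J(Y) = 613 + Y (J(Y) = Y + 613 = 613 + Y)
y = -10216/3 (y = -⅓ + (-33*103 - 6) = -⅓ + (-3399 - 6) = -⅓ - 3405 = -10216/3 ≈ -3405.3)
1/J(692) - 6*y = 1/(613 + 692) - 6*(-10216/3) = 1/1305 + 20432 = 26663761/1305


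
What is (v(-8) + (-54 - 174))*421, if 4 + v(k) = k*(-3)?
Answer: -87568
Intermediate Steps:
v(k) = -4 - 3*k (v(k) = -4 + k*(-3) = -4 - 3*k)
(v(-8) + (-54 - 174))*421 = ((-4 - 3*(-8)) + (-54 - 174))*421 = ((-4 + 24) - 228)*421 = (20 - 228)*421 = -208*421 = -87568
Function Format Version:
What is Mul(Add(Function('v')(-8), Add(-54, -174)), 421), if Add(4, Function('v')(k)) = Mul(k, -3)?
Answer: -87568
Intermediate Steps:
Function('v')(k) = Add(-4, Mul(-3, k)) (Function('v')(k) = Add(-4, Mul(k, -3)) = Add(-4, Mul(-3, k)))
Mul(Add(Function('v')(-8), Add(-54, -174)), 421) = Mul(Add(Add(-4, Mul(-3, -8)), Add(-54, -174)), 421) = Mul(Add(Add(-4, 24), -228), 421) = Mul(Add(20, -228), 421) = Mul(-208, 421) = -87568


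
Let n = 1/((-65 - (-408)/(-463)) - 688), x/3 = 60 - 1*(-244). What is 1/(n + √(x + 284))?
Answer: 161608761/145713234403595 + 243667616418*√299/145713234403595 ≈ 0.028917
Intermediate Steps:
x = 912 (x = 3*(60 - 1*(-244)) = 3*(60 + 244) = 3*304 = 912)
n = -463/349047 (n = 1/((-65 - (-408)*(-1)/463) - 688) = 1/((-65 - 1*408/463) - 688) = 1/((-65 - 408/463) - 688) = 1/(-30503/463 - 688) = 1/(-349047/463) = -463/349047 ≈ -0.0013265)
1/(n + √(x + 284)) = 1/(-463/349047 + √(912 + 284)) = 1/(-463/349047 + √1196) = 1/(-463/349047 + 2*√299)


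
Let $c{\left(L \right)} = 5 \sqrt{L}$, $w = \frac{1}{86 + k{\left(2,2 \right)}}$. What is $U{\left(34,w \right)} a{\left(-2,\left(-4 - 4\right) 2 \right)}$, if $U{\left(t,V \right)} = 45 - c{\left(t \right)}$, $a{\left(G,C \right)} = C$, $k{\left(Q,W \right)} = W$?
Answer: $-720 + 80 \sqrt{34} \approx -253.52$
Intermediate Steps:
$w = \frac{1}{88}$ ($w = \frac{1}{86 + 2} = \frac{1}{88} \approx 0.011364$)
$U{\left(t,V \right)} = 45 - 5 \sqrt{t}$
$U{\left(34,w \right)} a{\left(-2,\left(-4 - 4\right) 2 \right)} = \left(45 - 5 \sqrt{34}\right) \left(-4 - 4\right) 2 = \left(45 - 5 \sqrt{34}\right) \left(\left(-8\right) 2\right) = \left(45 - 5 \sqrt{34}\right) \left(-16\right) = -720 + 80 \sqrt{34}$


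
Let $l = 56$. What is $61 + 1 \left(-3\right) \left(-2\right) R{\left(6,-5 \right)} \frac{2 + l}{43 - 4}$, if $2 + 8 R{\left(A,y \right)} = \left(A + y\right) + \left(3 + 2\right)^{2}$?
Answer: $\frac{1141}{13} \approx 87.769$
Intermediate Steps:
$R{\left(A,y \right)} = \frac{23}{8} + \frac{A}{8} + \frac{y}{8}$ ($R{\left(A,y \right)} = - \frac{1}{4} + \frac{\left(A + y\right) + \left(3 + 2\right)^{2}}{8} = - \frac{1}{4} + \frac{\left(A + y\right) + 5^{2}}{8} = - \frac{1}{4} + \frac{\left(A + y\right) + 25}{8} = - \frac{1}{4} + \frac{25 + A + y}{8} = - \frac{1}{4} + \left(\frac{25}{8} + \frac{A}{8} + \frac{y}{8}\right) = \frac{23}{8} + \frac{A}{8} + \frac{y}{8}$)
$61 + 1 \left(-3\right) \left(-2\right) R{\left(6,-5 \right)} \frac{2 + l}{43 - 4} = 61 + 1 \left(-3\right) \left(-2\right) \left(\frac{23}{8} + \frac{1}{8} \cdot 6 + \frac{1}{8} \left(-5\right)\right) \frac{2 + 56}{43 - 4} = 61 + \left(-3\right) \left(-2\right) \left(\frac{23}{8} + \frac{3}{4} - \frac{5}{8}\right) \frac{58}{39} = 61 + 6 \cdot 3 \cdot 58 \cdot \frac{1}{39} = 61 + 18 \cdot \frac{58}{39} = 61 + \frac{348}{13} = \frac{1141}{13}$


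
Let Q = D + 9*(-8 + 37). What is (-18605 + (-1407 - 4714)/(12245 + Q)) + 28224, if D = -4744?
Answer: 74656557/7762 ≈ 9618.2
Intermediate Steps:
Q = -4483 (Q = -4744 + 9*(-8 + 37) = -4744 + 9*29 = -4744 + 261 = -4483)
(-18605 + (-1407 - 4714)/(12245 + Q)) + 28224 = (-18605 + (-1407 - 4714)/(12245 - 4483)) + 28224 = (-18605 - 6121/7762) + 28224 = -144418131/7762 + 28224 = 74656557/7762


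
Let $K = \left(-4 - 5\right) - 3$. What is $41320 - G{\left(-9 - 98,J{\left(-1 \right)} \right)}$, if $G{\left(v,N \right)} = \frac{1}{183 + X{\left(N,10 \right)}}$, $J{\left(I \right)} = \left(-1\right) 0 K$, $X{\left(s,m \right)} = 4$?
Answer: $\frac{7726839}{187} \approx 41320.0$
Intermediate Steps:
$K = -12$ ($K = -9 - 3 = -12$)
$J{\left(I \right)} = 0$ ($J{\left(I \right)} = \left(-1\right) 0 \left(-12\right) = 0 \left(-12\right) = 0$)
$G{\left(v,N \right)} = \frac{1}{187}$ ($G{\left(v,N \right)} = \frac{1}{183 + 4} = \frac{1}{187}$)
$41320 - G{\left(-9 - 98,J{\left(-1 \right)} \right)} = 41320 - \frac{1}{187} = \frac{7726839}{187}$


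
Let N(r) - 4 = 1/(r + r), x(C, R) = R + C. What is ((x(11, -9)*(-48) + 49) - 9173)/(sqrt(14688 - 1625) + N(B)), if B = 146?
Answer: 3147228560/1112437071 - 786134080*sqrt(13063)/1112437071 ≈ -77.939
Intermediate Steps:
x(C, R) = C + R
N(r) = 4 + 1/(2*r) (N(r) = 4 + 1/(r + r) = 4 + 1/(2*r))
((x(11, -9)*(-48) + 49) - 9173)/(sqrt(14688 - 1625) + N(B)) = (((11 - 9)*(-48) + 49) - 9173)/(sqrt(14688 - 1625) + (4 + (1/2)/146)) = ((2*(-48) + 49) - 9173)/(sqrt(13063) + (4 + (1/2)*(1/146))) = ((-96 + 49) - 9173)/(sqrt(13063) + (4 + 1/292)) = (-47 - 9173)/(sqrt(13063) + 1169/292) = -9220/(1169/292 + sqrt(13063))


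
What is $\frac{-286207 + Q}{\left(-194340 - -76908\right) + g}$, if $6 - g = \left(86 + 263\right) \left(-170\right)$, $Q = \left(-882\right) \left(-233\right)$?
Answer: $\frac{80701}{58096} \approx 1.3891$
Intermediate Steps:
$Q = 205506$
$g = 59336$ ($g = 6 - \left(86 + 263\right) \left(-170\right) = 6 - 349 \left(-170\right) = 6 - -59330 = 6 + 59330 = 59336$)
$\frac{-286207 + Q}{\left(-194340 - -76908\right) + g} = \frac{-286207 + 205506}{\left(-194340 - -76908\right) + 59336} = - \frac{80701}{\left(-194340 + 76908\right) + 59336} = - \frac{80701}{-117432 + 59336} = - \frac{80701}{-58096} = \left(-80701\right) \left(- \frac{1}{58096}\right) = \frac{80701}{58096}$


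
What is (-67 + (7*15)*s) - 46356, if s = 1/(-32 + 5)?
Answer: -417842/9 ≈ -46427.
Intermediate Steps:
s = -1/27 (s = 1/(-27) = -1/27 ≈ -0.037037)
(-67 + (7*15)*s) - 46356 = (-67 + (7*15)*(-1/27)) - 46356 = (-67 + 105*(-1/27)) - 46356 = (-67 - 35/9) - 46356 = -638/9 - 46356 = -417842/9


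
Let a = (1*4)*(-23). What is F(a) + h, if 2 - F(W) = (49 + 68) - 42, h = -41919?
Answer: -41992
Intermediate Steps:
a = -92 (a = 4*(-23) = -92)
F(W) = -73 (F(W) = 2 - ((49 + 68) - 42) = 2 - (117 - 42) = 2 - 1*75 = 2 - 75 = -73)
F(a) + h = -73 - 41919 = -41992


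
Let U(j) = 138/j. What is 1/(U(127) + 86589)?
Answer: 127/10996941 ≈ 1.1549e-5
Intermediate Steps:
1/(U(127) + 86589) = 1/(138/127 + 86589) = 1/(10996941/127) = 127/10996941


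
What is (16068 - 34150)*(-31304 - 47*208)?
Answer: 742808560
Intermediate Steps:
(16068 - 34150)*(-31304 - 47*208) = -18082*(-31304 - 9776) = -18082*(-41080) = 742808560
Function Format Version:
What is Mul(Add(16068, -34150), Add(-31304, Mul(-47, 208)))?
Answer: 742808560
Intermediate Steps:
Mul(Add(16068, -34150), Add(-31304, Mul(-47, 208))) = Mul(-18082, Add(-31304, -9776)) = Mul(-18082, -41080) = 742808560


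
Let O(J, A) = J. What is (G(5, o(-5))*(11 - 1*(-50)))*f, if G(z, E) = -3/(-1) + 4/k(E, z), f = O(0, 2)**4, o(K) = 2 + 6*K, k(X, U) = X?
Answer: 0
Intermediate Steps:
f = 0 (f = 0**4 = 0)
G(z, E) = 3 + 4/E (G(z, E) = -3/(-1) + 4/E = -3*(-1) + 4/E = 3 + 4/E)
(G(5, o(-5))*(11 - 1*(-50)))*f = ((3 + 4/(2 + 6*(-5)))*(11 - 1*(-50)))*0 = ((3 + 4/(2 - 30))*(11 + 50))*0 = ((3 + 4/(-28))*61)*0 = ((3 + 4*(-1/28))*61)*0 = ((3 - 1/7)*61)*0 = ((20/7)*61)*0 = (1220/7)*0 = 0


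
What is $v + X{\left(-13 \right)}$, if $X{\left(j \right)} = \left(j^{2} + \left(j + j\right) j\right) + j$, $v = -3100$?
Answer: $-2606$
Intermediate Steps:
$X{\left(j \right)} = j + 3 j^{2}$ ($X{\left(j \right)} = \left(j^{2} + 2 j j\right) + j = \left(j^{2} + 2 j^{2}\right) + j = 3 j^{2} + j = j + 3 j^{2}$)
$v + X{\left(-13 \right)} = -3100 - 13 \left(1 + 3 \left(-13\right)\right) = -3100 - 13 \left(1 - 39\right) = -3100 - -494 = -3100 + 494 = -2606$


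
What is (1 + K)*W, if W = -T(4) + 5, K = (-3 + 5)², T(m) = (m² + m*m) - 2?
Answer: -125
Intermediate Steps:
T(m) = -2 + 2*m² (T(m) = (m² + m²) - 2 = 2*m² - 2 = -2 + 2*m²)
K = 4 (K = 2² = 4)
W = -25 (W = -(-2 + 2*4²) + 5 = -(-2 + 2*16) + 5 = -(-2 + 32) + 5 = -1*30 + 5 = -30 + 5 = -25)
(1 + K)*W = (1 + 4)*(-25) = 5*(-25) = -125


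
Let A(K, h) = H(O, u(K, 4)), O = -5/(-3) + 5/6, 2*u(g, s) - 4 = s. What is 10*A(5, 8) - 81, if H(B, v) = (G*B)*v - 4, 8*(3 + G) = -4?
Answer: -471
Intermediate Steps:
u(g, s) = 2 + s/2
G = -7/2 (G = -3 + (⅛)*(-4) = -3 - ½ = -7/2 ≈ -3.5000)
O = 5/2 (O = -5*(-⅓) + 5*(⅙) = 5/3 + ⅚ = 5/2 ≈ 2.5000)
H(B, v) = -4 - 7*B*v/2 (H(B, v) = (-7*B/2)*v - 4 = -7*B*v/2 - 4 = -4 - 7*B*v/2)
A(K, h) = -39 (A(K, h) = -4 - 7/2*5/2*(2 + (½)*4) = -4 - 7/2*5/2*(2 + 2) = -4 - 7/2*5/2*4 = -4 - 35 = -39)
10*A(5, 8) - 81 = 10*(-39) - 81 = -390 - 81 = -471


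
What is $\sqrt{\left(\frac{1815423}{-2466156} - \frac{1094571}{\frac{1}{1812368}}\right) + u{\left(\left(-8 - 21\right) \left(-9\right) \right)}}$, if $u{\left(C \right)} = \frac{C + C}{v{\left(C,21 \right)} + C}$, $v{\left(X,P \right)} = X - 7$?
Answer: $\frac{i \sqrt{88888048262647251851065169645}}{211678390} \approx 1.4085 \cdot 10^{6} i$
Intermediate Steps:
$v{\left(X,P \right)} = -7 + X$
$u{\left(C \right)} = \frac{2 C}{-7 + 2 C}$ ($u{\left(C \right)} = \frac{C + C}{\left(-7 + C\right) + C} = \frac{2 C}{-7 + 2 C}$)
$\sqrt{\left(\frac{1815423}{-2466156} - \frac{1094571}{\frac{1}{1812368}}\right) + u{\left(\left(-8 - 21\right) \left(-9\right) \right)}} = \sqrt{\left(\frac{1815423}{-2466156} - \frac{1094571}{\frac{1}{1812368}}\right) + \frac{2 \left(-8 - 21\right) \left(-9\right)}{-7 + 2 \left(-8 - 21\right) \left(-9\right)}} = \sqrt{\left(1815423 \left(- \frac{1}{2466156}\right) - 1094571 \frac{1}{\frac{1}{1812368}}\right) + \frac{2 \left(\left(-29\right) \left(-9\right)\right)}{-7 + 2 \left(\left(-29\right) \left(-9\right)\right)}} = \sqrt{\left(- \frac{605141}{822052} - 1983765454128\right) + 2 \cdot 261 \frac{1}{-7 + 2 \cdot 261}} = \sqrt{\left(- \frac{605141}{822052} - 1983765454128\right) + 2 \cdot 261 \frac{1}{-7 + 522}} = \sqrt{- \frac{1630758359097435797}{822052} + 2 \cdot 261 \cdot \frac{1}{515}} = \sqrt{- \frac{1630758359097435797}{822052} + \frac{522}{515}} = \sqrt{- \frac{839840554934750324311}{423356780}} = \frac{i \sqrt{88888048262647251851065169645}}{211678390}$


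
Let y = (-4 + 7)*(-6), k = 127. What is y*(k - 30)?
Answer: -1746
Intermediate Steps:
y = -18 (y = 3*(-6) = -18)
y*(k - 30) = -18*(127 - 30) = -18*97 = -1746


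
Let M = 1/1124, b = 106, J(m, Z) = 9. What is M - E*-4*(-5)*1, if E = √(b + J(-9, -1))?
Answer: 1/1124 - 20*√115 ≈ -214.48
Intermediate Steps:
M = 1/1124 ≈ 0.00088968
E = √115 (E = √(106 + 9) = √115 ≈ 10.724)
M - E*-4*(-5)*1 = 1/1124 - √115*-4*(-5)*1 = 1/1124 - √115*20*1 = 1/1124 - √115*20 = 1/1124 - 20*√115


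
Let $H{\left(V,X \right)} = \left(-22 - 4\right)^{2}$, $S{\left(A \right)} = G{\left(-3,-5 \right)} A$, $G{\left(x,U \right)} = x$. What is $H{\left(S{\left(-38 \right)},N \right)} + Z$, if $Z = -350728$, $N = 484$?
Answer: $-350052$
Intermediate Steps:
$S{\left(A \right)} = - 3 A$
$H{\left(V,X \right)} = 676$ ($H{\left(V,X \right)} = \left(-26\right)^{2} = 676$)
$H{\left(S{\left(-38 \right)},N \right)} + Z = 676 - 350728 = -350052$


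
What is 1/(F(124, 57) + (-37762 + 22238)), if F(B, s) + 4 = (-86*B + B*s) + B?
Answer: -1/19000 ≈ -5.2632e-5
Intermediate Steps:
F(B, s) = -4 - 85*B + B*s (F(B, s) = -4 + ((-86*B + B*s) + B) = -4 + (-85*B + B*s) = -4 - 85*B + B*s)
1/(F(124, 57) + (-37762 + 22238)) = 1/((-4 - 85*124 + 124*57) + (-37762 + 22238)) = 1/((-4 - 10540 + 7068) - 15524) = 1/(-3476 - 15524) = 1/(-19000) = -1/19000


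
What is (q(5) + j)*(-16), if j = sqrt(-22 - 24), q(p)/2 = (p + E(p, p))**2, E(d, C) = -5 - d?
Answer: -800 - 16*I*sqrt(46) ≈ -800.0 - 108.52*I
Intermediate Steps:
q(p) = 50 (q(p) = 2*(p + (-5 - p))**2 = 2*(-5)**2 = 2*25 = 50)
j = I*sqrt(46) (j = sqrt(-46) = I*sqrt(46) ≈ 6.7823*I)
(q(5) + j)*(-16) = (50 + I*sqrt(46))*(-16) = -800 - 16*I*sqrt(46)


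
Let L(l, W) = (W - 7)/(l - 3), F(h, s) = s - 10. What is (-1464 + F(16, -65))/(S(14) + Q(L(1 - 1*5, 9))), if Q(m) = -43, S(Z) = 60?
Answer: -1539/17 ≈ -90.529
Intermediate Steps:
F(h, s) = -10 + s
L(l, W) = (-7 + W)/(-3 + l)
(-1464 + F(16, -65))/(S(14) + Q(L(1 - 1*5, 9))) = (-1464 + (-10 - 65))/(60 - 43) = (-1464 - 75)/17 = -1539*1/17 = -1539/17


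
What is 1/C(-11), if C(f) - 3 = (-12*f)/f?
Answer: -⅑ ≈ -0.11111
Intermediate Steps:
C(f) = -9 (C(f) = 3 + (-12*f)/f = 3 - 12 = -9)
1/C(-11) = 1/(-9) = -⅑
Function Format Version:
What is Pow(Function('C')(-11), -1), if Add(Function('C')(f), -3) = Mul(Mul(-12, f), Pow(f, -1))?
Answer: Rational(-1, 9) ≈ -0.11111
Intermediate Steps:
Function('C')(f) = -9 (Function('C')(f) = Add(3, Mul(Mul(-12, f), Pow(f, -1))) = Add(3, -12) = -9)
Pow(Function('C')(-11), -1) = Pow(-9, -1) = Rational(-1, 9)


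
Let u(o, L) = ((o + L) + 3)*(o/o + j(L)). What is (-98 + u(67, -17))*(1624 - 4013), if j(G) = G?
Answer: 2259994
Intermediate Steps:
u(o, L) = (1 + L)*(3 + L + o) (u(o, L) = ((o + L) + 3)*(o/o + L) = ((L + o) + 3)*(1 + L) = (3 + L + o)*(1 + L) = (1 + L)*(3 + L + o))
(-98 + u(67, -17))*(1624 - 4013) = (-98 + (3 + 67 + (-17)² + 4*(-17) - 17*67))*(1624 - 4013) = (-98 + (3 + 67 + 289 - 68 - 1139))*(-2389) = (-98 - 848)*(-2389) = -946*(-2389) = 2259994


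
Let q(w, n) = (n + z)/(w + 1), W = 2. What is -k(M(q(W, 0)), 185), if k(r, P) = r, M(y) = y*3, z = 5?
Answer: -5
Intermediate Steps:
q(w, n) = (5 + n)/(1 + w) (q(w, n) = (n + 5)/(w + 1) = (5 + n)/(1 + w))
M(y) = 3*y
-k(M(q(W, 0)), 185) = -3*(5 + 0)/(1 + 2) = -3*5/3 = -1*5 = -5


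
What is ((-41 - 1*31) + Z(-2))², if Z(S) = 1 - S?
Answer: 4761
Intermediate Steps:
((-41 - 1*31) + Z(-2))² = ((-41 - 1*31) + (1 - 1*(-2)))² = ((-41 - 31) + (1 + 2))² = (-72 + 3)² = (-69)² = 4761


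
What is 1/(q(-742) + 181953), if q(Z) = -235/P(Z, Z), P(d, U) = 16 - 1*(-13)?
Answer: 29/5276402 ≈ 5.4962e-6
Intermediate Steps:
P(d, U) = 29 (P(d, U) = 16 + 13 = 29)
q(Z) = -235/29
1/(q(-742) + 181953) = 1/(-235/29 + 181953) = 1/(5276402/29) = 29/5276402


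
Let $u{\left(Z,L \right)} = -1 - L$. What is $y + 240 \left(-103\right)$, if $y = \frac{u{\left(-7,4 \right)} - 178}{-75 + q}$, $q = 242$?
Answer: $- \frac{4128423}{167} \approx -24721.0$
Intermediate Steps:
$y = - \frac{183}{167}$ ($y = \frac{\left(-1 - 4\right) - 178}{-75 + 242} = \frac{\left(-1 - 4\right) - 178}{167} = \left(-5 - 178\right) \frac{1}{167} = \left(-183\right) \frac{1}{167} = - \frac{183}{167} \approx -1.0958$)
$y + 240 \left(-103\right) = - \frac{183}{167} + 240 \left(-103\right) = - \frac{183}{167} - 24720 = - \frac{4128423}{167}$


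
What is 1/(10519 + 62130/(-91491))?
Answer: 30497/320777233 ≈ 9.5072e-5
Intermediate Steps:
1/(10519 + 62130/(-91491)) = 1/(10519 + 62130*(-1/91491)) = 1/(10519 - 20710/30497) = 1/(320777233/30497) = 30497/320777233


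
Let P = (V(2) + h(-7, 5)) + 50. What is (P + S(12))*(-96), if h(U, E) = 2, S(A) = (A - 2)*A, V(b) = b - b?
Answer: -16512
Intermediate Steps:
V(b) = 0
S(A) = A*(-2 + A) (S(A) = (-2 + A)*A = A*(-2 + A))
P = 52 (P = (0 + 2) + 50 = 2 + 50 = 52)
(P + S(12))*(-96) = (52 + 12*(-2 + 12))*(-96) = (52 + 12*10)*(-96) = (52 + 120)*(-96) = 172*(-96) = -16512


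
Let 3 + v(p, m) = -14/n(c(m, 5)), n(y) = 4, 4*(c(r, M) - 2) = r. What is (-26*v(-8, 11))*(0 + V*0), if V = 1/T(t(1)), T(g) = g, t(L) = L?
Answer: 0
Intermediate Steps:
c(r, M) = 2 + r/4
V = 1 (V = 1/1 = 1)
v(p, m) = -13/2 (v(p, m) = -3 - 14/4 = -3 - 14*1/4 = -3 - 7/2 = -13/2)
(-26*v(-8, 11))*(0 + V*0) = (-26*(-13/2))*(0 + 1*0) = 169*(0 + 0) = 169*0 = 0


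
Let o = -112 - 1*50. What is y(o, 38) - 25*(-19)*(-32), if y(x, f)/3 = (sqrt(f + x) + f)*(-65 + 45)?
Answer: -17480 - 120*I*sqrt(31) ≈ -17480.0 - 668.13*I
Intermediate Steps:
o = -162 (o = -112 - 50 = -162)
y(x, f) = -60*f - 60*sqrt(f + x) (y(x, f) = 3*((sqrt(f + x) + f)*(-65 + 45)) = 3*((f + sqrt(f + x))*(-20)) = 3*(-20*f - 20*sqrt(f + x)) = -60*f - 60*sqrt(f + x))
y(o, 38) - 25*(-19)*(-32) = (-60*38 - 60*sqrt(38 - 162)) - 25*(-19)*(-32) = (-2280 - 120*I*sqrt(31)) - (-475)*(-32) = (-2280 - 120*I*sqrt(31)) - 1*15200 = (-2280 - 120*I*sqrt(31)) - 15200 = -17480 - 120*I*sqrt(31)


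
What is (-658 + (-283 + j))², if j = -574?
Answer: 2295225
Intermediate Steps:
(-658 + (-283 + j))² = (-658 + (-283 - 574))² = (-658 - 857)² = (-1515)² = 2295225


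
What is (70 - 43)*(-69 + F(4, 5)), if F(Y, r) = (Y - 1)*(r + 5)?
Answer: -1053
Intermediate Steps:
F(Y, r) = (-1 + Y)*(5 + r)
(70 - 43)*(-69 + F(4, 5)) = (70 - 43)*(-69 + (-5 - 1*5 + 5*4 + 4*5)) = 27*(-69 + (-5 - 5 + 20 + 20)) = 27*(-69 + 30) = 27*(-39) = -1053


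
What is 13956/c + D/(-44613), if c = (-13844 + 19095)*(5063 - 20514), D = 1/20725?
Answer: -12903860488501/75016116659014425 ≈ -0.00017201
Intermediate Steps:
D = 1/20725 ≈ 4.8251e-5
c = -81133201 (c = 5251*(-15451) = -81133201)
13956/c + D/(-44613) = 13956/(-81133201) + (1/20725)/(-44613) = 13956*(-1/81133201) + (1/20725)*(-1/44613) = -13956/81133201 - 1/924604425 = -12903860488501/75016116659014425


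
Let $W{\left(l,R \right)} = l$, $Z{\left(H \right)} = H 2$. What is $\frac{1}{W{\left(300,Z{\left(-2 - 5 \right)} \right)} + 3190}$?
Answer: $\frac{1}{3490} \approx 0.00028653$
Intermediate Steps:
$Z{\left(H \right)} = 2 H$
$\frac{1}{W{\left(300,Z{\left(-2 - 5 \right)} \right)} + 3190} = \frac{1}{300 + 3190} = \frac{1}{3490}$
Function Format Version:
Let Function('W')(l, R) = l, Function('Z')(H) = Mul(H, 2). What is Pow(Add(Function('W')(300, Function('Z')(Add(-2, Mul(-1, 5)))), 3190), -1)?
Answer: Rational(1, 3490) ≈ 0.00028653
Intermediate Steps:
Function('Z')(H) = Mul(2, H)
Pow(Add(Function('W')(300, Function('Z')(Add(-2, Mul(-1, 5)))), 3190), -1) = Pow(Add(300, 3190), -1) = Pow(3490, -1) = Rational(1, 3490)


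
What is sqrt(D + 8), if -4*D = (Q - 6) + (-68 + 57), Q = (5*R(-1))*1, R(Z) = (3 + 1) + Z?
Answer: sqrt(34)/2 ≈ 2.9155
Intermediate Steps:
R(Z) = 4 + Z
Q = 15 (Q = (5*(4 - 1))*1 = (5*3)*1 = 15*1 = 15)
D = 1/2 (D = -((15 - 6) + (-68 + 57))/4 = -(9 - 11)/4 = -1/4*(-2) = 1/2 ≈ 0.50000)
sqrt(D + 8) = sqrt(1/2 + 8) = sqrt(17/2) = sqrt(34)/2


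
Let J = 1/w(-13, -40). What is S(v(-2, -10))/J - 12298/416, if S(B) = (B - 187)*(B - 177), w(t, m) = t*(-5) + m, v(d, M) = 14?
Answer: 11279127/16 ≈ 7.0495e+5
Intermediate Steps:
w(t, m) = m - 5*t (w(t, m) = -5*t + m = m - 5*t)
S(B) = (-187 + B)*(-177 + B)
J = 1/25 (J = 1/(-40 - 5*(-13)) = 1/(-40 + 65) = 1/25 ≈ 0.040000)
S(v(-2, -10))/J - 12298/416 = (33099 + 14² - 364*14)/(1/25) - 12298/416 = (33099 + 196 - 5096)*25 - 12298*1/416 = 28199*25 - 473/16 = 704975 - 473/16 = 11279127/16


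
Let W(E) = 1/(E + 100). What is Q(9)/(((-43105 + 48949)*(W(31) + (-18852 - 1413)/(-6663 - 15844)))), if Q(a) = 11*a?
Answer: 97297761/5215228456 ≈ 0.018656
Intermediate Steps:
W(E) = 1/(100 + E)
Q(9)/(((-43105 + 48949)*(W(31) + (-18852 - 1413)/(-6663 - 15844)))) = (11*9)/(((-43105 + 48949)*(1/(100 + 31) + (-18852 - 1413)/(-6663 - 15844)))) = 99/((5844*(1/131 - 20265/(-22507)))) = 99/((5844*(1/131 - 20265*(-1/22507)))) = 99/((5844*(1/131 + 20265/22507))) = 99/((5844*(2677222/2948417))) = 99/(15645685368/2948417) = 99*(2948417/15645685368) = 97297761/5215228456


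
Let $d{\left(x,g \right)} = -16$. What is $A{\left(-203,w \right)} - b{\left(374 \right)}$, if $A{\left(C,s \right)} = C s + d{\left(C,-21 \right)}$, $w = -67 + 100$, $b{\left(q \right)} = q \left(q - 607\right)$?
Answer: $80427$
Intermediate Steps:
$b{\left(q \right)} = q \left(-607 + q\right)$
$w = 33$
$A{\left(C,s \right)} = -16 + C s$ ($A{\left(C,s \right)} = C s - 16 = -16 + C s$)
$A{\left(-203,w \right)} - b{\left(374 \right)} = \left(-16 - 6699\right) - 374 \left(-607 + 374\right) = \left(-16 - 6699\right) - 374 \left(-233\right) = -6715 - -87142 = -6715 + 87142 = 80427$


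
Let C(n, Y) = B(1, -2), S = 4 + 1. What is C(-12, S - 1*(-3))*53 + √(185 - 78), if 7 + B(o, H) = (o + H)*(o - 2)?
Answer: -318 + √107 ≈ -307.66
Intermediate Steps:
B(o, H) = -7 + (-2 + o)*(H + o) (B(o, H) = -7 + (o + H)*(o - 2) = -7 + (H + o)*(-2 + o) = -7 + (-2 + o)*(H + o))
S = 5
C(n, Y) = -6 (C(n, Y) = -7 + 1² - 2*(-2) - 2*1 - 2*1 = -7 + 1 + 4 - 2 - 2 = -6)
C(-12, S - 1*(-3))*53 + √(185 - 78) = -6*53 + √(185 - 78) = -318 + √107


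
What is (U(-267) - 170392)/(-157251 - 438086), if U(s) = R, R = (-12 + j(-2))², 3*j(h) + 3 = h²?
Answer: 1532303/5358033 ≈ 0.28598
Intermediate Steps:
j(h) = -1 + h²/3
R = 1225/9 (R = (-12 + (-1 + (⅓)*(-2)²))² = (-12 + (-1 + (⅓)*4))² = (-12 + (-1 + 4/3))² = (-12 + ⅓)² = (-35/3)² = 1225/9 ≈ 136.11)
U(s) = 1225/9
(U(-267) - 170392)/(-157251 - 438086) = (1225/9 - 170392)/(-157251 - 438086) = -1532303/9/(-595337) = -1532303/9*(-1/595337) = 1532303/5358033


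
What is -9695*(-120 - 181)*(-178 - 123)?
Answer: -878376695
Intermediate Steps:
-9695*(-120 - 181)*(-178 - 123) = -(-2918195)*(-301) = -9695*90601 = -878376695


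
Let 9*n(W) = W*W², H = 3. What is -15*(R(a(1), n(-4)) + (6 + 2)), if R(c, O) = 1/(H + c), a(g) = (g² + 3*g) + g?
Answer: -975/8 ≈ -121.88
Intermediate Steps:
a(g) = g² + 4*g
n(W) = W³/9 (n(W) = (W*W²)/9 = W³/9)
R(c, O) = 1/(3 + c)
-15*(R(a(1), n(-4)) + (6 + 2)) = -15*(1/(3 + 1*(4 + 1)) + (6 + 2)) = -15*(1/(3 + 1*5) + 8) = -15*(1/(3 + 5) + 8) = -15*(1/8 + 8) = -15*(⅛ + 8) = -15*65/8 = -975/8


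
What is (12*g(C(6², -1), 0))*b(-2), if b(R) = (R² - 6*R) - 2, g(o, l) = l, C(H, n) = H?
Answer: 0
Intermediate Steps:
b(R) = -2 + R² - 6*R
(12*g(C(6², -1), 0))*b(-2) = (12*0)*(-2 + (-2)² - 6*(-2)) = 0*(-2 + 4 + 12) = 0*14 = 0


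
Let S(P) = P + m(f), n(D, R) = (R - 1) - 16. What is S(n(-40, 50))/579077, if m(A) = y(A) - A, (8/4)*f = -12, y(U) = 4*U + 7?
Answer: 22/579077 ≈ 3.7991e-5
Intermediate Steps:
n(D, R) = -17 + R (n(D, R) = (-1 + R) - 16 = -17 + R)
y(U) = 7 + 4*U
f = -6 (f = (½)*(-12) = -6)
m(A) = 7 + 3*A (m(A) = (7 + 4*A) - A = 7 + 3*A)
S(P) = -11 + P (S(P) = P + (7 + 3*(-6)) = P + (7 - 18) = P - 11 = -11 + P)
S(n(-40, 50))/579077 = (-11 + (-17 + 50))/579077 = (-11 + 33)*(1/579077) = 22*(1/579077) = 22/579077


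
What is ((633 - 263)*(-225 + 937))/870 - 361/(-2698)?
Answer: 3742501/12354 ≈ 302.94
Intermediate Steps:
((633 - 263)*(-225 + 937))/870 - 361/(-2698) = (370*712)*(1/870) - 361*(-1/2698) = 263440*(1/870) + 19/142 = 26344/87 + 19/142 = 3742501/12354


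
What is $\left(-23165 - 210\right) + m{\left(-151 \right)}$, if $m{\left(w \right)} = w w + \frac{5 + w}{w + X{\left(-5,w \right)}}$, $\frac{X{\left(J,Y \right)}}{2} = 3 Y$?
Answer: $- \frac{606572}{1057} \approx -573.86$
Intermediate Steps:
$X{\left(J,Y \right)} = 6 Y$ ($X{\left(J,Y \right)} = 2 \cdot 3 Y = 6 Y$)
$m{\left(w \right)} = w^{2} + \frac{5 + w}{7 w}$ ($m{\left(w \right)} = w w + \frac{5 + w}{w + 6 w} = w^{2} + \frac{5 + w}{7 w}$)
$\left(-23165 - 210\right) + m{\left(-151 \right)} = \left(-23165 - 210\right) + \frac{5 - 151 + 7 \left(-151\right)^{3}}{7 \left(-151\right)} = -23375 + \frac{1}{7} \left(- \frac{1}{151}\right) \left(5 - 151 + 7 \left(-3442951\right)\right) = -23375 + \frac{1}{7} \left(- \frac{1}{151}\right) \left(5 - 151 - 24100657\right) = -23375 + \frac{1}{7} \left(- \frac{1}{151}\right) \left(-24100803\right) = -23375 + \frac{24100803}{1057} = - \frac{606572}{1057}$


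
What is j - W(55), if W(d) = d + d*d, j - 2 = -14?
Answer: -3092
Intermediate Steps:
j = -12 (j = 2 - 14 = -12)
W(d) = d + d²
j - W(55) = -12 - 55*(1 + 55) = -12 - 55*56 = -12 - 1*3080 = -12 - 3080 = -3092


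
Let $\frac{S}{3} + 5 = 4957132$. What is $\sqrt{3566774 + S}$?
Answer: $\sqrt{18438155} \approx 4294.0$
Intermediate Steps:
$S = 14871381$ ($S = -15 + 3 \cdot 4957132 = -15 + 14871396 = 14871381$)
$\sqrt{3566774 + S} = \sqrt{3566774 + 14871381} = \sqrt{18438155}$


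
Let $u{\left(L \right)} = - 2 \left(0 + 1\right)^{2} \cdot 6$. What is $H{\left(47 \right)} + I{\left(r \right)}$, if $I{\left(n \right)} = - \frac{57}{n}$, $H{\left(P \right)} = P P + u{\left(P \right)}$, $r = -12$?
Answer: $\frac{8807}{4} \approx 2201.8$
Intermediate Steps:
$u{\left(L \right)} = -12$ ($u{\left(L \right)} = - 2 \cdot 1^{2} \cdot 6 = \left(-2\right) 1 \cdot 6 = \left(-2\right) 6 = -12$)
$H{\left(P \right)} = -12 + P^{2}$ ($H{\left(P \right)} = P P - 12 = P^{2} - 12 = -12 + P^{2}$)
$H{\left(47 \right)} + I{\left(r \right)} = \left(-12 + 47^{2}\right) - \frac{57}{-12} = \left(-12 + 2209\right) - - \frac{19}{4} = 2197 + \frac{19}{4} = \frac{8807}{4}$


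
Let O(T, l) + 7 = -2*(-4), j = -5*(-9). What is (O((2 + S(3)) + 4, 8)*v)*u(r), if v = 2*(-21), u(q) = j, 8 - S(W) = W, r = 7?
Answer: -1890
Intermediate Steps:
j = 45
S(W) = 8 - W
u(q) = 45
O(T, l) = 1 (O(T, l) = -7 - 2*(-4) = -7 + 8 = 1)
v = -42
(O((2 + S(3)) + 4, 8)*v)*u(r) = (1*(-42))*45 = -42*45 = -1890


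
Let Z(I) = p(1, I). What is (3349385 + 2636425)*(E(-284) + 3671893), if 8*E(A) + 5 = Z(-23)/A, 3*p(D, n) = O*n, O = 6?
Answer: 12484214124045705/568 ≈ 2.1979e+13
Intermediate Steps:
p(D, n) = 2*n (p(D, n) = (6*n)/3 = 2*n)
Z(I) = 2*I
E(A) = -5/8 - 23/(4*A) (E(A) = -5/8 + ((2*(-23))/A)/8 = -5/8 + (-46/A)/8 = -5/8 - 23/(4*A))
(3349385 + 2636425)*(E(-284) + 3671893) = (3349385 + 2636425)*((⅛)*(-46 - 5*(-284))/(-284) + 3671893) = 5985810*((⅛)*(-1/284)*(-46 + 1420) + 3671893) = 5985810*((⅛)*(-1/284)*1374 + 3671893) = 5985810*(-687/1136 + 3671893) = 5985810*(4171269761/1136) = 12484214124045705/568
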